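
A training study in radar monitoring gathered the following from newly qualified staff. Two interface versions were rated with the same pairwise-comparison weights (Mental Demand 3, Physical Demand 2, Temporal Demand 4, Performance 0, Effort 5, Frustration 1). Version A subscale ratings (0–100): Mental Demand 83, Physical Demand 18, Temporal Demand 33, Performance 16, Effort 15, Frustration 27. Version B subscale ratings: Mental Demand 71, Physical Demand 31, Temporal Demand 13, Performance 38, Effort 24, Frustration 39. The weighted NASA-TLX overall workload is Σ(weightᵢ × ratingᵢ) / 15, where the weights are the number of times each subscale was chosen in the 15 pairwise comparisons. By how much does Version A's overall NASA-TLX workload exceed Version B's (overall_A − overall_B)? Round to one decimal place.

Version A weighted sum = 3·83 + 2·18 + 4·33 + 0·16 + 5·15 + 1·27 = 249 + 36 + 132 + 0 + 75 + 27 = 519; overall_A = 519/15 = 34.6000.
Version B weighted sum = 3·71 + 2·31 + 4·13 + 0·38 + 5·24 + 1·39 = 213 + 62 + 52 + 0 + 120 + 39 = 486; overall_B = 486/15 = 32.4000.
Difference = 34.6000 − 32.4000 = 2.2000 ≈ 2.2.

2.2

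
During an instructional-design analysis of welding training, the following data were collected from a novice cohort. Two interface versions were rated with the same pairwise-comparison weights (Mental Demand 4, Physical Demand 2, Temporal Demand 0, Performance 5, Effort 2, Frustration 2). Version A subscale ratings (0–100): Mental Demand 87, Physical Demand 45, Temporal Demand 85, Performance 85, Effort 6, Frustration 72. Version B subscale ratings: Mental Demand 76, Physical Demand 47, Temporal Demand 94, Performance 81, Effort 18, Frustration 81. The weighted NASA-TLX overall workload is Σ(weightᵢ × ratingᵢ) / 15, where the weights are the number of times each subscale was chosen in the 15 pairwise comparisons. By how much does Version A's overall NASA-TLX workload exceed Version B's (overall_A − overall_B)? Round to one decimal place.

Version A weighted sum = 4·87 + 2·45 + 0·85 + 5·85 + 2·6 + 2·72 = 348 + 90 + 0 + 425 + 12 + 144 = 1019; overall_A = 1019/15 = 67.9333.
Version B weighted sum = 4·76 + 2·47 + 0·94 + 5·81 + 2·18 + 2·81 = 304 + 94 + 0 + 405 + 36 + 162 = 1001; overall_B = 1001/15 = 66.7333.
Difference = 67.9333 − 66.7333 = 1.2000 ≈ 1.2.

1.2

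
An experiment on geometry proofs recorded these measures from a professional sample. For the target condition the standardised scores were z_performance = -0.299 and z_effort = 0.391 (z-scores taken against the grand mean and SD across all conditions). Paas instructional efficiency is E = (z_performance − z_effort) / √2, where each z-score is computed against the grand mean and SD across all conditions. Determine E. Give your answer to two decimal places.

z_P − z_E = -0.299 − 0.391 = -0.6900.
E = -0.6900 / √2 = -0.6900 / 1.41421 = -0.4879 ≈ -0.49.

-0.49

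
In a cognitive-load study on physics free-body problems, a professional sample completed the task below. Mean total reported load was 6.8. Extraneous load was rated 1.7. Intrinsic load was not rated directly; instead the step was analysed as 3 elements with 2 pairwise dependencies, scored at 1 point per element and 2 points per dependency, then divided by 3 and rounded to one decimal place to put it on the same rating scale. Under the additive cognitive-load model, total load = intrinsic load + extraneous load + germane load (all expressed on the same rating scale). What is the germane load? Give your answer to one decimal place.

2.8

Intrinsic (element-interactivity): (3 × 1 + 2 × 2) / 3 = 7 / 3 = 2.3333 → 2.3.
germane load = total − intrinsic − extraneous
             = 6.8 − 2.3 − 1.7 = 2.8.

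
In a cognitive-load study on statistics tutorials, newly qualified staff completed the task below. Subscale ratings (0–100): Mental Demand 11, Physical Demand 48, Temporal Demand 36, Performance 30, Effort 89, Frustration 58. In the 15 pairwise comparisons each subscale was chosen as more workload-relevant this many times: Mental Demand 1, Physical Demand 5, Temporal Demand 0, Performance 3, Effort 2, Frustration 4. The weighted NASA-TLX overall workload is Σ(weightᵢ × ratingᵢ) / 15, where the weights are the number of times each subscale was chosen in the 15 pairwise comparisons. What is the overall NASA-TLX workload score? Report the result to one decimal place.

50.1

The tallies are the weights (they sum to 15).
Weighted sum = 1·11 + 5·48 + 0·36 + 3·30 + 2·89 + 4·58
            = 11 + 240 + 0 + 90 + 178 + 232 = 751.
Overall workload = 751 / 15 = 50.0667 ≈ 50.1.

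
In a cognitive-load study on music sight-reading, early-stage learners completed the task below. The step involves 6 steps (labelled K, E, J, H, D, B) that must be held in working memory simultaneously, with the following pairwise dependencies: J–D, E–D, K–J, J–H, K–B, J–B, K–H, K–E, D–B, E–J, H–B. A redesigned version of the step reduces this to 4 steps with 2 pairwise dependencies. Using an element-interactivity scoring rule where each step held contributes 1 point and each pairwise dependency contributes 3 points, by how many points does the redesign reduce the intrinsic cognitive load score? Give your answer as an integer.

29

Original: 6 × 1 + 11 × 3 = 6 + 33 = 39.
Redesigned: 4 × 1 + 2 × 3 = 4 + 6 = 10.
Reduction = 39 − 10 = 29.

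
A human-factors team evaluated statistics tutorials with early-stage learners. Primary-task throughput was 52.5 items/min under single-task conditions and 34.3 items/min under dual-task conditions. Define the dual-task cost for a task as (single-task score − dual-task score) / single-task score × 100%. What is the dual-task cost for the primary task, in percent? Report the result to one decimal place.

Cost = (52.5 − 34.3) / 52.5 × 100%
     = 18.2000 / 52.5 × 100% = 34.6667%.
≈ 34.7%.

34.7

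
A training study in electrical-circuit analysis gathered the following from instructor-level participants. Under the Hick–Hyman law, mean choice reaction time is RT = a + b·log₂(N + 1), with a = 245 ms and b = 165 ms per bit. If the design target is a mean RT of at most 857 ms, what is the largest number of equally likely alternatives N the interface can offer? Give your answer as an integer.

12

Set 245 + 165·log₂(N + 1) ≤ 857.
log₂(N + 1) ≤ (857 − 245) / 165 = 3.7091.
N + 1 ≤ 2^3.7091 = 13.0783.
N ≤ 12.0783, so the largest integer N is 12.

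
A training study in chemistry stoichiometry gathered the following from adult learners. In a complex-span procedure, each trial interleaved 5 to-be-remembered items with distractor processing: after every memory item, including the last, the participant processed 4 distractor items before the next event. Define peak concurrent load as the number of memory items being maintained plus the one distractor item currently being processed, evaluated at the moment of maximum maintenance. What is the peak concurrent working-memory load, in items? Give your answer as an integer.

Maintenance is greatest during the distractor(s) after memory item 5: all 5 memory items are being held.
One distractor item is concurrently being processed.
Peak concurrent load = 5 + 1 = 6 items.

6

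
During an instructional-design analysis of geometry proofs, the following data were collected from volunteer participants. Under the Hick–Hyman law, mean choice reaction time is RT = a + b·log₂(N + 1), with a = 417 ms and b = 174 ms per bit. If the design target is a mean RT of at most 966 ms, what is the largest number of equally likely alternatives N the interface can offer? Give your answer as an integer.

Set 417 + 174·log₂(N + 1) ≤ 966.
log₂(N + 1) ≤ (966 − 417) / 174 = 3.1552.
N + 1 ≤ 2^3.1552 = 8.9086.
N ≤ 7.9086, so the largest integer N is 7.

7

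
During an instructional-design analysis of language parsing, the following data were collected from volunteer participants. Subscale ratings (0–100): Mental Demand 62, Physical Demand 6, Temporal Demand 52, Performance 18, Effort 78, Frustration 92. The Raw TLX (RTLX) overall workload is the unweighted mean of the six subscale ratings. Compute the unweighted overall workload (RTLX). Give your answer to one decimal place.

51.3

Sum of ratings = 62 + 6 + 52 + 18 + 78 + 92 = 308.
RTLX = 308 / 6 = 51.3333 ≈ 51.3.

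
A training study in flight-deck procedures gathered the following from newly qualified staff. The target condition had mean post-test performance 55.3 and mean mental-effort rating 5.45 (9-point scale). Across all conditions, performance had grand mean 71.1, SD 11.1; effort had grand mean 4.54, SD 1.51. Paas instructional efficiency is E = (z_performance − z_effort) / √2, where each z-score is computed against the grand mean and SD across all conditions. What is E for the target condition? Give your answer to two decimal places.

z_performance = (55.3 − 71.1) / 11.1 = -15.8000 / 11.1 = -1.4234.
z_effort = (5.45 − 4.54) / 1.51 = 0.9100 / 1.51 = 0.6026.
z_P − z_E = -1.4234 − 0.6026 = -2.0260.
E = -2.0260 / √2 = -2.0260 / 1.41421 = -1.4326 ≈ -1.43.

-1.43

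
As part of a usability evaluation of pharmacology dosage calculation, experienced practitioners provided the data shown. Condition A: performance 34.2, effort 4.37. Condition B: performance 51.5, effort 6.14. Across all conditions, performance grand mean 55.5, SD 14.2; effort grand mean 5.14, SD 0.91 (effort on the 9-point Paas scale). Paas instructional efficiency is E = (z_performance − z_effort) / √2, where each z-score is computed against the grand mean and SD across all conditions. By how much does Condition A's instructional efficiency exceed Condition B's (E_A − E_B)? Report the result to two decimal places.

Condition A: z_P = (34.2 − 55.5)/14.2 = -1.5000; z_E = (4.37 − 5.14)/0.91 = -0.8462; E_A = (-1.5000 − (-0.8462))/√2 = -0.4623.
Condition B: z_P = (51.5 − 55.5)/14.2 = -0.2817; z_E = (6.14 − 5.14)/0.91 = 1.0989; E_B = (-0.2817 − 1.0989)/√2 = -0.9762.
E_A − E_B = -0.4623 − (-0.9762) = 0.5139 ≈ 0.51.

0.51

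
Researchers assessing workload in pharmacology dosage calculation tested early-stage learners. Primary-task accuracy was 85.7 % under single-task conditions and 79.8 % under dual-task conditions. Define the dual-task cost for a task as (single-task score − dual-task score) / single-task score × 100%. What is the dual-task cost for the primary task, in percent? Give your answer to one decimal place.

Cost = (85.7 − 79.8) / 85.7 × 100%
     = 5.9000 / 85.7 × 100% = 6.8845%.
≈ 6.9%.

6.9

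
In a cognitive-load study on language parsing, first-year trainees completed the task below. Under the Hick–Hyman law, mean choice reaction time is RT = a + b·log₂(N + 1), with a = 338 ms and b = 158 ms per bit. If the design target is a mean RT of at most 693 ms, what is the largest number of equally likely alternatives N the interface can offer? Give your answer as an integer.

3

Set 338 + 158·log₂(N + 1) ≤ 693.
log₂(N + 1) ≤ (693 − 338) / 158 = 2.2468.
N + 1 ≤ 2^2.2468 = 4.7463.
N ≤ 3.7463, so the largest integer N is 3.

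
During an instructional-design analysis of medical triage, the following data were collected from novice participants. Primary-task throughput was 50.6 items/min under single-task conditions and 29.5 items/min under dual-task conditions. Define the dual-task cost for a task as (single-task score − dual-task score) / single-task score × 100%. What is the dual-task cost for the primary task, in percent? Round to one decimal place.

Cost = (50.6 − 29.5) / 50.6 × 100%
     = 21.1000 / 50.6 × 100% = 41.6996%.
≈ 41.7%.

41.7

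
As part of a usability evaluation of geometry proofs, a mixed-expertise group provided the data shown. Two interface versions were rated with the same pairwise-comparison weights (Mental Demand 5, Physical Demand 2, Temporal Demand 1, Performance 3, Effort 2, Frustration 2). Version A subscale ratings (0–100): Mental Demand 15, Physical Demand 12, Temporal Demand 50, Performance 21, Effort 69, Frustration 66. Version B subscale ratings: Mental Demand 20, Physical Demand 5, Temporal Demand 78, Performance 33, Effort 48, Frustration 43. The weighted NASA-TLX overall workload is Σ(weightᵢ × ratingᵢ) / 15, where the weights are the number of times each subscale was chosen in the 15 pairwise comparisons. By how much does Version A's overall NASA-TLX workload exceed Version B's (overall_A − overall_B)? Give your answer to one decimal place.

0.9

Version A weighted sum = 5·15 + 2·12 + 1·50 + 3·21 + 2·69 + 2·66 = 75 + 24 + 50 + 63 + 138 + 132 = 482; overall_A = 482/15 = 32.1333.
Version B weighted sum = 5·20 + 2·5 + 1·78 + 3·33 + 2·48 + 2·43 = 100 + 10 + 78 + 99 + 96 + 86 = 469; overall_B = 469/15 = 31.2667.
Difference = 32.1333 − 31.2667 = 0.8666 ≈ 0.9.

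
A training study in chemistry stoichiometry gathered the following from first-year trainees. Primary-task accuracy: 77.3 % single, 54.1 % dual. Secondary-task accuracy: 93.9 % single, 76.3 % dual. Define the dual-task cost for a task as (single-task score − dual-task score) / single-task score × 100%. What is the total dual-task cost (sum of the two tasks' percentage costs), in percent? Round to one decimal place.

48.8

Primary cost = (77.3 − 54.1) / 77.3 × 100% = 30.0129%.
Secondary cost = (93.9 − 76.3) / 93.9 × 100% = 18.7433%.
Total = 30.0129% + 18.7433% = 48.7562% ≈ 48.8%.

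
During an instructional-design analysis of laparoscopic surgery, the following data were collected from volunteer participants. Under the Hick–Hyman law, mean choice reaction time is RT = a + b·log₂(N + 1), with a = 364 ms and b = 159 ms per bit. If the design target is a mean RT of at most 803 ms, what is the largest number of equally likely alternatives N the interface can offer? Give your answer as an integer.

Set 364 + 159·log₂(N + 1) ≤ 803.
log₂(N + 1) ≤ (803 − 364) / 159 = 2.7610.
N + 1 ≤ 2^2.7610 = 6.7787.
N ≤ 5.7787, so the largest integer N is 5.

5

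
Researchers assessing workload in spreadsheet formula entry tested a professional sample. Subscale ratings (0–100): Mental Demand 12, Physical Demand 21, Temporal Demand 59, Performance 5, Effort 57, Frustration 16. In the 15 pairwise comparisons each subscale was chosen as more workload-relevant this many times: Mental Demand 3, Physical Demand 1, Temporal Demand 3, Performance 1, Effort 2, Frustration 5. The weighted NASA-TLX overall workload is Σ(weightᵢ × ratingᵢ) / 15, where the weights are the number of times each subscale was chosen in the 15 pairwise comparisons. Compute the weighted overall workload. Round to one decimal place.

The tallies are the weights (they sum to 15).
Weighted sum = 3·12 + 1·21 + 3·59 + 1·5 + 2·57 + 5·16
            = 36 + 21 + 177 + 5 + 114 + 80 = 433.
Overall workload = 433 / 15 = 28.8667 ≈ 28.9.

28.9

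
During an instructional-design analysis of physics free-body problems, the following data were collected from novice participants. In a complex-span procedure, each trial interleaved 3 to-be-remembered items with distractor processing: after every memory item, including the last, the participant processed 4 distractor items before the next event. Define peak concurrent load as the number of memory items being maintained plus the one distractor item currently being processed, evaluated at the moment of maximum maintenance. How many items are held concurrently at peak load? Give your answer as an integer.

4

Maintenance is greatest during the distractor(s) after memory item 3: all 3 memory items are being held.
One distractor item is concurrently being processed.
Peak concurrent load = 3 + 1 = 4 items.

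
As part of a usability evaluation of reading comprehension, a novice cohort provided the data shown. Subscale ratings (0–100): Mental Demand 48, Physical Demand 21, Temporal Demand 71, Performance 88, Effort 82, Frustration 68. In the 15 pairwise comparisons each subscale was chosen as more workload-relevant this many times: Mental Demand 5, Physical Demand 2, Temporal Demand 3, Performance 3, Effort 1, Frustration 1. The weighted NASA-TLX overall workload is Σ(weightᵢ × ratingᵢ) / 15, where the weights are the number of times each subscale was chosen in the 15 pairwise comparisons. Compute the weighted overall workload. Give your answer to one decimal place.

60.6

The tallies are the weights (they sum to 15).
Weighted sum = 5·48 + 2·21 + 3·71 + 3·88 + 1·82 + 1·68
            = 240 + 42 + 213 + 264 + 82 + 68 = 909.
Overall workload = 909 / 15 = 60.6000 ≈ 60.6.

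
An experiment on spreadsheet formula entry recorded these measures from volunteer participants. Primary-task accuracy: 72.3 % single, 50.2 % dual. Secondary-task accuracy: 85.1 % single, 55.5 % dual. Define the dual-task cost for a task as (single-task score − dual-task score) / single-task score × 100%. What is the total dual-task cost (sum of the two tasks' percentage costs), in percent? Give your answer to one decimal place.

Primary cost = (72.3 − 50.2) / 72.3 × 100% = 30.5671%.
Secondary cost = (85.1 − 55.5) / 85.1 × 100% = 34.7826%.
Total = 30.5671% + 34.7826% = 65.3497% ≈ 65.3%.

65.3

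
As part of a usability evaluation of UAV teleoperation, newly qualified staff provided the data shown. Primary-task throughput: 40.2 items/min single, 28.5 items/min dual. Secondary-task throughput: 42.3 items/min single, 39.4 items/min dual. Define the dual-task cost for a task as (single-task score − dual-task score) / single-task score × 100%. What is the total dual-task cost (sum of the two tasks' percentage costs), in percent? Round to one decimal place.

36.0

Primary cost = (40.2 − 28.5) / 40.2 × 100% = 29.1045%.
Secondary cost = (42.3 − 39.4) / 42.3 × 100% = 6.8558%.
Total = 29.1045% + 6.8558% = 35.9603% ≈ 36.0%.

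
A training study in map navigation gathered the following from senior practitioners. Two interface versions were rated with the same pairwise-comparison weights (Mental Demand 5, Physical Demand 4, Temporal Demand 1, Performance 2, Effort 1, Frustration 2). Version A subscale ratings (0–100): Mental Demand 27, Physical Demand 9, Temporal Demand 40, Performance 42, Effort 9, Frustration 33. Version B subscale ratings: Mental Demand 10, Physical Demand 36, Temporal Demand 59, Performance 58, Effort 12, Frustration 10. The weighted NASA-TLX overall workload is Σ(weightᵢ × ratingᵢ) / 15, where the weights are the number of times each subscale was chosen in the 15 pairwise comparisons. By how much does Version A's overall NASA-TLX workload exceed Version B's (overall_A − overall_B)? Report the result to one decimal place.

Version A weighted sum = 5·27 + 4·9 + 1·40 + 2·42 + 1·9 + 2·33 = 135 + 36 + 40 + 84 + 9 + 66 = 370; overall_A = 370/15 = 24.6667.
Version B weighted sum = 5·10 + 4·36 + 1·59 + 2·58 + 1·12 + 2·10 = 50 + 144 + 59 + 116 + 12 + 20 = 401; overall_B = 401/15 = 26.7333.
Difference = 24.6667 − 26.7333 = -2.0666 ≈ -2.1.

-2.1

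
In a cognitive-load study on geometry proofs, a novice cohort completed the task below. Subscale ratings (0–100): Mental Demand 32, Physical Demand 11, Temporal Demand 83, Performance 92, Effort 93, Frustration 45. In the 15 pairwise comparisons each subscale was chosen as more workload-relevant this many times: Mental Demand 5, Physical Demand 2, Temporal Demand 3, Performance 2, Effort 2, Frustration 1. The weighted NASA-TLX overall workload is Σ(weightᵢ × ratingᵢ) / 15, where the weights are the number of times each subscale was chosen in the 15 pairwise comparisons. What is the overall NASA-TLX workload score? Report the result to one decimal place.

The tallies are the weights (they sum to 15).
Weighted sum = 5·32 + 2·11 + 3·83 + 2·92 + 2·93 + 1·45
            = 160 + 22 + 249 + 184 + 186 + 45 = 846.
Overall workload = 846 / 15 = 56.4000 ≈ 56.4.

56.4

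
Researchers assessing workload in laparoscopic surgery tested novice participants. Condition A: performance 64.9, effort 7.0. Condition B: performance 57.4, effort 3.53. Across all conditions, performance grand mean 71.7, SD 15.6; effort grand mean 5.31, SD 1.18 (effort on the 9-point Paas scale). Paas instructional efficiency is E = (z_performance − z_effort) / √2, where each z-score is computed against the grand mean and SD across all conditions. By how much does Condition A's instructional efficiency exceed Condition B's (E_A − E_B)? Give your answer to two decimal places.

-1.74

Condition A: z_P = (64.9 − 71.7)/15.6 = -0.4359; z_E = (7.0 − 5.31)/1.18 = 1.4322; E_A = (-0.4359 − 1.4322)/√2 = -1.3209.
Condition B: z_P = (57.4 − 71.7)/15.6 = -0.9167; z_E = (3.53 − 5.31)/1.18 = -1.5085; E_B = (-0.9167 − (-1.5085))/√2 = 0.4185.
E_A − E_B = -1.3209 − 0.4185 = -1.7394 ≈ -1.74.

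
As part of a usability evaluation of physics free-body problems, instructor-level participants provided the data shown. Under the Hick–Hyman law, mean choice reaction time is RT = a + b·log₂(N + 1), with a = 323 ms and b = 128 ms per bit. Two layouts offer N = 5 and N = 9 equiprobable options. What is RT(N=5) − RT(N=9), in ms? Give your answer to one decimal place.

RT(5) = 323 + 128·log₂(6) = 323 + 128·2.5850 = 653.8800 ms.
RT(9) = 323 + 128·log₂(10) = 323 + 128·3.3219 = 748.2032 ms.
Difference = 653.8800 − 748.2032 = -94.3232 ≈ -94.3 ms.

-94.3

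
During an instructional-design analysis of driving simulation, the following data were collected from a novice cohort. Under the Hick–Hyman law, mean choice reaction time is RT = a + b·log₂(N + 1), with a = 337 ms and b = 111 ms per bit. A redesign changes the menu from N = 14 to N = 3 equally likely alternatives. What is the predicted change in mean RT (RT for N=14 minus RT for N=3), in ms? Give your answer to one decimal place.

211.7

RT(14) = 337 + 111·log₂(15) = 337 + 111·3.9069 = 770.6659 ms.
RT(3) = 337 + 111·log₂(4) = 337 + 111·2.0000 = 559.0000 ms.
Difference = 770.6659 − 559.0000 = 211.6659 ≈ 211.7 ms.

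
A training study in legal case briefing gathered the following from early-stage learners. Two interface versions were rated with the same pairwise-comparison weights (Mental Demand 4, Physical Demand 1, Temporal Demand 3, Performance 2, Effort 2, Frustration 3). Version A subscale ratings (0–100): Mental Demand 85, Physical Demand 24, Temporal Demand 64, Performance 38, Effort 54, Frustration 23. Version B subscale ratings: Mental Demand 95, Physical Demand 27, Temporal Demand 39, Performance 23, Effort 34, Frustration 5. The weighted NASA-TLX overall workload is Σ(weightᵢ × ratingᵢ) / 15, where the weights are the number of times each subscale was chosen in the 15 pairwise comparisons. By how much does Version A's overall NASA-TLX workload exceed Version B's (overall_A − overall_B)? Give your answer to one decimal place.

10.4

Version A weighted sum = 4·85 + 1·24 + 3·64 + 2·38 + 2·54 + 3·23 = 340 + 24 + 192 + 76 + 108 + 69 = 809; overall_A = 809/15 = 53.9333.
Version B weighted sum = 4·95 + 1·27 + 3·39 + 2·23 + 2·34 + 3·5 = 380 + 27 + 117 + 46 + 68 + 15 = 653; overall_B = 653/15 = 43.5333.
Difference = 53.9333 − 43.5333 = 10.4000 ≈ 10.4.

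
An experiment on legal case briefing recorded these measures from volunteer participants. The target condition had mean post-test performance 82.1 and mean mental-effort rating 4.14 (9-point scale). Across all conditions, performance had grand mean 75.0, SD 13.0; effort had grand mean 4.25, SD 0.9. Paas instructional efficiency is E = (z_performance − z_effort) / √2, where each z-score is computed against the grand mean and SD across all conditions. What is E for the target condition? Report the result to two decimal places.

0.47

z_performance = (82.1 − 75.0) / 13.0 = 7.1000 / 13.0 = 0.5462.
z_effort = (4.14 − 4.25) / 0.9 = -0.1100 / 0.9 = -0.1222.
z_P − z_E = 0.5462 − (-0.1222) = 0.6684.
E = 0.6684 / √2 = 0.6684 / 1.41421 = 0.4726 ≈ 0.47.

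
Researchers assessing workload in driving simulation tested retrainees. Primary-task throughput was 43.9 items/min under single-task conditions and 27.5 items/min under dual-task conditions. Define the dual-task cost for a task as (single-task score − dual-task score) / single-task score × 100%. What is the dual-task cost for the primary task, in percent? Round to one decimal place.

37.4

Cost = (43.9 − 27.5) / 43.9 × 100%
     = 16.4000 / 43.9 × 100% = 37.3576%.
≈ 37.4%.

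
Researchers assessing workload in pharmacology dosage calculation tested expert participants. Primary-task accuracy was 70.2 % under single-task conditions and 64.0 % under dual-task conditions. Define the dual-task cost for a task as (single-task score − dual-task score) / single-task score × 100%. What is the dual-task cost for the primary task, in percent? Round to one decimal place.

Cost = (70.2 − 64.0) / 70.2 × 100%
     = 6.2000 / 70.2 × 100% = 8.8319%.
≈ 8.8%.

8.8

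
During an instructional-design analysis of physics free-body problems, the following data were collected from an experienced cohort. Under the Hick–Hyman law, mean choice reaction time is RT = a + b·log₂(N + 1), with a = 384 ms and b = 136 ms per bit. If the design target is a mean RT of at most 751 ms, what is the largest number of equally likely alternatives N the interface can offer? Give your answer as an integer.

Set 384 + 136·log₂(N + 1) ≤ 751.
log₂(N + 1) ≤ (751 − 384) / 136 = 2.6985.
N + 1 ≤ 2^2.6985 = 6.4913.
N ≤ 5.4913, so the largest integer N is 5.

5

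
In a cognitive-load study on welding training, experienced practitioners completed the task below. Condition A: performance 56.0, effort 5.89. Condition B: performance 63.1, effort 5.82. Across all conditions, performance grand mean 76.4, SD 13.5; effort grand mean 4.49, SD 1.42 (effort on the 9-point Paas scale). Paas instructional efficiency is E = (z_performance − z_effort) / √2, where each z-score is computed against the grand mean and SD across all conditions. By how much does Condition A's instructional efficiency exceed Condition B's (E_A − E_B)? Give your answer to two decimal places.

-0.41

Condition A: z_P = (56.0 − 76.4)/13.5 = -1.5111; z_E = (5.89 − 4.49)/1.42 = 0.9859; E_A = (-1.5111 − 0.9859)/√2 = -1.7656.
Condition B: z_P = (63.1 − 76.4)/13.5 = -0.9852; z_E = (5.82 − 4.49)/1.42 = 0.9366; E_B = (-0.9852 − 0.9366)/√2 = -1.3589.
E_A − E_B = -1.7656 − (-1.3589) = -0.4067 ≈ -0.41.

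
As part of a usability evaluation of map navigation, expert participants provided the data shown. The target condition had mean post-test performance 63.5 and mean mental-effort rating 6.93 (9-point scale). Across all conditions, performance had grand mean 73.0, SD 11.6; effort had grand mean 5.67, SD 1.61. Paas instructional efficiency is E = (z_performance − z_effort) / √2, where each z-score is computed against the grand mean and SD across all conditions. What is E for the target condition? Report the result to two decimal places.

z_performance = (63.5 − 73.0) / 11.6 = -9.5000 / 11.6 = -0.8190.
z_effort = (6.93 − 5.67) / 1.61 = 1.2600 / 1.61 = 0.7826.
z_P − z_E = -0.8190 − 0.7826 = -1.6016.
E = -1.6016 / √2 = -1.6016 / 1.41421 = -1.1325 ≈ -1.13.

-1.13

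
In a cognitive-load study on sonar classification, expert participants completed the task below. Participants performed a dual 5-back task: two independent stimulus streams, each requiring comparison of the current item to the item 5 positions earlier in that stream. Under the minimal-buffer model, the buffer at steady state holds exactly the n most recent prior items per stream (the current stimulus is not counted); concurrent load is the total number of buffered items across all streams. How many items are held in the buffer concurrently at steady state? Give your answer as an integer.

10

Each stream's buffer holds its 5 most recent prior items.
Two independent streams: 2 × 5 = 10 buffered items at steady state.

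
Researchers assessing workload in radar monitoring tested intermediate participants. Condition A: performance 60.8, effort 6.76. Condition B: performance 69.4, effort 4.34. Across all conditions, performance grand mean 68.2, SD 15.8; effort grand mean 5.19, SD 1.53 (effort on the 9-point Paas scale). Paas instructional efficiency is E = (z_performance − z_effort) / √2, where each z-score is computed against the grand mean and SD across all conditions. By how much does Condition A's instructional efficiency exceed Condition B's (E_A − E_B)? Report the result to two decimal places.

Condition A: z_P = (60.8 − 68.2)/15.8 = -0.4684; z_E = (6.76 − 5.19)/1.53 = 1.0261; E_A = (-0.4684 − 1.0261)/√2 = -1.0568.
Condition B: z_P = (69.4 − 68.2)/15.8 = 0.0759; z_E = (4.34 − 5.19)/1.53 = -0.5556; E_B = (0.0759 − (-0.5556))/√2 = 0.4465.
E_A − E_B = -1.0568 − 0.4465 = -1.5033 ≈ -1.50.

-1.50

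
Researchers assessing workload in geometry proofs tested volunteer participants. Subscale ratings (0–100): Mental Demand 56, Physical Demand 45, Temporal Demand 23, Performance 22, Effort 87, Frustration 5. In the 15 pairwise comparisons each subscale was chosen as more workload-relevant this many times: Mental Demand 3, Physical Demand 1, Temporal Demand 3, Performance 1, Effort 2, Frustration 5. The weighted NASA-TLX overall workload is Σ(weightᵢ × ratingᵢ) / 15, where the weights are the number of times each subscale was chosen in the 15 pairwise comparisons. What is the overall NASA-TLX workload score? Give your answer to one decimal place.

The tallies are the weights (they sum to 15).
Weighted sum = 3·56 + 1·45 + 3·23 + 1·22 + 2·87 + 5·5
            = 168 + 45 + 69 + 22 + 174 + 25 = 503.
Overall workload = 503 / 15 = 33.5333 ≈ 33.5.

33.5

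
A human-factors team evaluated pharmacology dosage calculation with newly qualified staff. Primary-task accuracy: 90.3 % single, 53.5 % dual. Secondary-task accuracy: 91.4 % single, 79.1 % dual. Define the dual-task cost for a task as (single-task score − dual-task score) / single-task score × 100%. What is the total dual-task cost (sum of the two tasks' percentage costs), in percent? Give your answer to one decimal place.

54.2

Primary cost = (90.3 − 53.5) / 90.3 × 100% = 40.7530%.
Secondary cost = (91.4 − 79.1) / 91.4 × 100% = 13.4573%.
Total = 40.7530% + 13.4573% = 54.2103% ≈ 54.2%.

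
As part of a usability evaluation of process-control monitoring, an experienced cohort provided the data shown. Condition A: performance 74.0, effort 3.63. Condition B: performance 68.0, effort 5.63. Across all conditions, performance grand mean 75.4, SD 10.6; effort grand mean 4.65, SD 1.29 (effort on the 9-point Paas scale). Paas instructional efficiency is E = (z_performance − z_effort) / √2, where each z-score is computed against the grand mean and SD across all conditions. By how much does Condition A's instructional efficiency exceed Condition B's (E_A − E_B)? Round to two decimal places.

Condition A: z_P = (74.0 − 75.4)/10.6 = -0.1321; z_E = (3.63 − 4.65)/1.29 = -0.7907; E_A = (-0.1321 − (-0.7907))/√2 = 0.4657.
Condition B: z_P = (68.0 − 75.4)/10.6 = -0.6981; z_E = (5.63 − 4.65)/1.29 = 0.7597; E_B = (-0.6981 − 0.7597)/√2 = -1.0308.
E_A − E_B = 0.4657 − (-1.0308) = 1.4965 ≈ 1.50.

1.50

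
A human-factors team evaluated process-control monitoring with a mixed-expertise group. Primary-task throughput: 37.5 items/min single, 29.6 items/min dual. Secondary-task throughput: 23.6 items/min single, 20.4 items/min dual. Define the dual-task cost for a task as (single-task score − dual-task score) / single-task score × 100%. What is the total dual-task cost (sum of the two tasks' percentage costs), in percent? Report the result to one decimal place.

34.6

Primary cost = (37.5 − 29.6) / 37.5 × 100% = 21.0667%.
Secondary cost = (23.6 − 20.4) / 23.6 × 100% = 13.5593%.
Total = 21.0667% + 13.5593% = 34.6260% ≈ 34.6%.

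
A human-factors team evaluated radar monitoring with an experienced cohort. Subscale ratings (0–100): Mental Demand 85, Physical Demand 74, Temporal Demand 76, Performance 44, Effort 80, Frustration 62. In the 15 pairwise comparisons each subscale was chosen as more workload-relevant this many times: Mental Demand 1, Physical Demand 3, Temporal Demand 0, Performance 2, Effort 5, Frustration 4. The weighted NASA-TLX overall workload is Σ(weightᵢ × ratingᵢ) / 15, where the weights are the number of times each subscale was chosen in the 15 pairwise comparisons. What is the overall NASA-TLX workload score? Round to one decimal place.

The tallies are the weights (they sum to 15).
Weighted sum = 1·85 + 3·74 + 0·76 + 2·44 + 5·80 + 4·62
            = 85 + 222 + 0 + 88 + 400 + 248 = 1043.
Overall workload = 1043 / 15 = 69.5333 ≈ 69.5.

69.5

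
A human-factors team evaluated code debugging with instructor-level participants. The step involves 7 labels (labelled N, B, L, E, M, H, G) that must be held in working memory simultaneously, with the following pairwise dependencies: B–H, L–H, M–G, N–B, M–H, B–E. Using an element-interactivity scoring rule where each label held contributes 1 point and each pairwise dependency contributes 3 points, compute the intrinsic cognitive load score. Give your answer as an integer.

25

Count of labels held simultaneously: 7.
Count of pairwise dependencies listed: 6.
Element contribution: 7 × 1 = 7.
Interaction contribution: 6 × 3 = 18.
Intrinsic load = 7 + 18 = 25.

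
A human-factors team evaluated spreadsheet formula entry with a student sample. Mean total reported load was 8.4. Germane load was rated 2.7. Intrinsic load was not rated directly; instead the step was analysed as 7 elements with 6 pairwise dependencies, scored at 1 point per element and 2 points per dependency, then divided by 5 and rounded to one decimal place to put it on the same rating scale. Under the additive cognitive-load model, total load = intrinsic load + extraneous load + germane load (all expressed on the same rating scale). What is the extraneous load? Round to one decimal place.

Intrinsic (element-interactivity): (7 × 1 + 6 × 2) / 5 = 19 / 5 = 3.8000 → 3.8.
extraneous load = total − intrinsic − germane
             = 8.4 − 3.8 − 2.7 = 1.9.

1.9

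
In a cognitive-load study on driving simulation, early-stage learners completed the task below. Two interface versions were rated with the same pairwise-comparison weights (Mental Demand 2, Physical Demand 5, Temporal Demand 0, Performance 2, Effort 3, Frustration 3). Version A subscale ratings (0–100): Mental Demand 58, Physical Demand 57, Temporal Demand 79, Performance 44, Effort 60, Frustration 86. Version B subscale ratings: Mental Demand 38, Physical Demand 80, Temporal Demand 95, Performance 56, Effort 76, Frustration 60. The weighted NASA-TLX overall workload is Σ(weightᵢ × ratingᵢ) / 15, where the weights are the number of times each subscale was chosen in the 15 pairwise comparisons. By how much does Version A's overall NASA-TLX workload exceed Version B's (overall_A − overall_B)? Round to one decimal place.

Version A weighted sum = 2·58 + 5·57 + 0·79 + 2·44 + 3·60 + 3·86 = 116 + 285 + 0 + 88 + 180 + 258 = 927; overall_A = 927/15 = 61.8000.
Version B weighted sum = 2·38 + 5·80 + 0·95 + 2·56 + 3·76 + 3·60 = 76 + 400 + 0 + 112 + 228 + 180 = 996; overall_B = 996/15 = 66.4000.
Difference = 61.8000 − 66.4000 = -4.6000 ≈ -4.6.

-4.6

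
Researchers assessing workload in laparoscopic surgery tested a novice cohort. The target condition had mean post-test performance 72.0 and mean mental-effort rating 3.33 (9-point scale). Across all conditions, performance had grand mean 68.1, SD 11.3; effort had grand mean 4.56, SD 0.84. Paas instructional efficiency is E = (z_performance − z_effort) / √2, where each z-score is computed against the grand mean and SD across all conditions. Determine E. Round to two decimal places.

1.28

z_performance = (72.0 − 68.1) / 11.3 = 3.9000 / 11.3 = 0.3451.
z_effort = (3.33 − 4.56) / 0.84 = -1.2300 / 0.84 = -1.4643.
z_P − z_E = 0.3451 − (-1.4643) = 1.8094.
E = 1.8094 / √2 = 1.8094 / 1.41421 = 1.2794 ≈ 1.28.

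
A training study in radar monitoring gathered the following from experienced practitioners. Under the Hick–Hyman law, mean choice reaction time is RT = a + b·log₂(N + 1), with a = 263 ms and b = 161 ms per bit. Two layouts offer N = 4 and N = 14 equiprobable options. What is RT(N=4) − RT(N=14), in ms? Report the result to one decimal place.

-255.2

RT(4) = 263 + 161·log₂(5) = 263 + 161·2.3219 = 636.8259 ms.
RT(14) = 263 + 161·log₂(15) = 263 + 161·3.9069 = 892.0109 ms.
Difference = 636.8259 − 892.0109 = -255.1850 ≈ -255.2 ms.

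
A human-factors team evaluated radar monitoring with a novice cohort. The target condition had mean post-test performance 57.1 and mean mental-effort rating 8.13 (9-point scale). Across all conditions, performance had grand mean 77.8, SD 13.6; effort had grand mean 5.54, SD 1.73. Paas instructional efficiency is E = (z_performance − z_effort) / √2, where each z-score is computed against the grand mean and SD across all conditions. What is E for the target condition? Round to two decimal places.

-2.13

z_performance = (57.1 − 77.8) / 13.6 = -20.7000 / 13.6 = -1.5221.
z_effort = (8.13 − 5.54) / 1.73 = 2.5900 / 1.73 = 1.4971.
z_P − z_E = -1.5221 − 1.4971 = -3.0192.
E = -3.0192 / √2 = -3.0192 / 1.41421 = -2.1349 ≈ -2.13.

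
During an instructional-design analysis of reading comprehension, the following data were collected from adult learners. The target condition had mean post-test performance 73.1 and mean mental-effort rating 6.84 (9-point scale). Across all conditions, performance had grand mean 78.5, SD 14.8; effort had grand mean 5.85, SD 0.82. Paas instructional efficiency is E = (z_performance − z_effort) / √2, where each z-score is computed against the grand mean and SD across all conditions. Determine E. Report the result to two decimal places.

-1.11

z_performance = (73.1 − 78.5) / 14.8 = -5.4000 / 14.8 = -0.3649.
z_effort = (6.84 − 5.85) / 0.82 = 0.9900 / 0.82 = 1.2073.
z_P − z_E = -0.3649 − 1.2073 = -1.5722.
E = -1.5722 / √2 = -1.5722 / 1.41421 = -1.1117 ≈ -1.11.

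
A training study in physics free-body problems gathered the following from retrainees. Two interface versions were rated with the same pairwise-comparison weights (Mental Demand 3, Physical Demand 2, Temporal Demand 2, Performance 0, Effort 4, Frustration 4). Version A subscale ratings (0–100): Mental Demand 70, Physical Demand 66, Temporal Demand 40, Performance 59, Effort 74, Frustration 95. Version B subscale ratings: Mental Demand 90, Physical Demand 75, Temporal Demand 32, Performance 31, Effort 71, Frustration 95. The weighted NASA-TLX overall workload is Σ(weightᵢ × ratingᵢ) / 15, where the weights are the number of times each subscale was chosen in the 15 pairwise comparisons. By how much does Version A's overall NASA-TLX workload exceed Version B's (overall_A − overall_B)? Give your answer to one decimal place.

Version A weighted sum = 3·70 + 2·66 + 2·40 + 0·59 + 4·74 + 4·95 = 210 + 132 + 80 + 0 + 296 + 380 = 1098; overall_A = 1098/15 = 73.2000.
Version B weighted sum = 3·90 + 2·75 + 2·32 + 0·31 + 4·71 + 4·95 = 270 + 150 + 64 + 0 + 284 + 380 = 1148; overall_B = 1148/15 = 76.5333.
Difference = 73.2000 − 76.5333 = -3.3333 ≈ -3.3.

-3.3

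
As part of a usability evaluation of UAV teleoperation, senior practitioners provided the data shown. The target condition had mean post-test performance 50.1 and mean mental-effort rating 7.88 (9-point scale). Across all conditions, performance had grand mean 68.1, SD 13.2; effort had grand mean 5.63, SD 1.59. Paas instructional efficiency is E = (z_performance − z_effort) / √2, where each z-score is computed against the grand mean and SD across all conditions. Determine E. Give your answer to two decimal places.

z_performance = (50.1 − 68.1) / 13.2 = -18.0000 / 13.2 = -1.3636.
z_effort = (7.88 − 5.63) / 1.59 = 2.2500 / 1.59 = 1.4151.
z_P − z_E = -1.3636 − 1.4151 = -2.7787.
E = -2.7787 / √2 = -2.7787 / 1.41421 = -1.9648 ≈ -1.96.

-1.96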